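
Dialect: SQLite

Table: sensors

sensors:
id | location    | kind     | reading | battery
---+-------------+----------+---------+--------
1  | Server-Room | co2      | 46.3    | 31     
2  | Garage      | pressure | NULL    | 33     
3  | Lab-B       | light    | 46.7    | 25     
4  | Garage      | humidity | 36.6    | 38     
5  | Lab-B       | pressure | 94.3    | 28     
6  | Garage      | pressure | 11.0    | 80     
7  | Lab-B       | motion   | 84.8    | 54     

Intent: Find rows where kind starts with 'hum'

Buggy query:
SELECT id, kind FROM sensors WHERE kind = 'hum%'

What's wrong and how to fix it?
Bug: '=' compares the literal string including the % character; pattern matching needs LIKE

Fix: Replace '=' with LIKE so 'hum%' is treated as a pattern

Corrected query:
SELECT id, kind FROM sensors WHERE kind LIKE 'hum%'

Result:
id | kind    
---+---------
4  | humidity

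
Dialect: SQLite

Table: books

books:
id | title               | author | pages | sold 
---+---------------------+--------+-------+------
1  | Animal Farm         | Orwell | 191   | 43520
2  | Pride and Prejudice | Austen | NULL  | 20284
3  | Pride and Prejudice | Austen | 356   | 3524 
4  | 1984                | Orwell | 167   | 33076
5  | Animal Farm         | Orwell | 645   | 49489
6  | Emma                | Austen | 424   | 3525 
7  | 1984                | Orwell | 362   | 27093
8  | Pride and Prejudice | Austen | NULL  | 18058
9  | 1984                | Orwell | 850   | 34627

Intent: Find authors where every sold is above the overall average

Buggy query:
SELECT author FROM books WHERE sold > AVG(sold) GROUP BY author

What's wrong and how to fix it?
Bug: AVG() is an aggregate; it can't sit directly in WHERE

Fix: Compute the overall average in a scalar subquery and compare each group's MIN against it in HAVING

Corrected query:
SELECT author FROM books GROUP BY author HAVING MIN(sold) > (SELECT AVG(sold) FROM books)

Result:
author
------
Orwell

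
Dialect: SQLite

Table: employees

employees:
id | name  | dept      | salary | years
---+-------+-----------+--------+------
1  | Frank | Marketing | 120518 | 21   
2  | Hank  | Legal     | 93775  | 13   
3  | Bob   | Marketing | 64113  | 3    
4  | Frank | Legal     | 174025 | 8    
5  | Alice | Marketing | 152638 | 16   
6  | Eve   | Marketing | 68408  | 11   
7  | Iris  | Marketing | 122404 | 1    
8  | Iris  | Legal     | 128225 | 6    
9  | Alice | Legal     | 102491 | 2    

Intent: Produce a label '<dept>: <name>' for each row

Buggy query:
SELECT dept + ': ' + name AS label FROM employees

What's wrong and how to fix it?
Bug: SQLite uses || for string concatenation; + coerces text to numbers (yielding 0)

Fix: Replace + with || to concatenate text

Corrected query:
SELECT dept || ': ' || name AS label FROM employees

Result:
label           
----------------
Marketing: Frank
Legal: Hank     
Marketing: Bob  
Legal: Frank    
Marketing: Alice
Marketing: Eve  
Marketing: Iris 
Legal: Iris     
Legal: Alice    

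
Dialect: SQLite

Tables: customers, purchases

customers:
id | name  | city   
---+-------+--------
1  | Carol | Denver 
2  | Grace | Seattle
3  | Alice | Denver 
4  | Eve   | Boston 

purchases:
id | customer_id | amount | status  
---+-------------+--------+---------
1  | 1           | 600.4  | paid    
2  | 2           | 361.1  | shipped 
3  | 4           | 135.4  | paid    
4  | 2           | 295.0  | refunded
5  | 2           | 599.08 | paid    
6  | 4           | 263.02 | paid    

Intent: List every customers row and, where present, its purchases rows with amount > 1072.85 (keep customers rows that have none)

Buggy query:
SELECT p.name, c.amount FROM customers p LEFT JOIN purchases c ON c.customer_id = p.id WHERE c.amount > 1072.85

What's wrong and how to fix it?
Bug: Filtering c.amount in WHERE discards the NULL rows produced by LEFT JOIN, turning it into an inner join

Fix: Move the right-table condition into the ON clause so unmatched parents are kept

Corrected query:
SELECT p.name, c.amount FROM customers p LEFT JOIN purchases c ON c.customer_id = p.id AND c.amount > 1072.85

Result:
name  | amount
------+-------
Carol | NULL  
Grace | NULL  
Alice | NULL  
Eve   | NULL  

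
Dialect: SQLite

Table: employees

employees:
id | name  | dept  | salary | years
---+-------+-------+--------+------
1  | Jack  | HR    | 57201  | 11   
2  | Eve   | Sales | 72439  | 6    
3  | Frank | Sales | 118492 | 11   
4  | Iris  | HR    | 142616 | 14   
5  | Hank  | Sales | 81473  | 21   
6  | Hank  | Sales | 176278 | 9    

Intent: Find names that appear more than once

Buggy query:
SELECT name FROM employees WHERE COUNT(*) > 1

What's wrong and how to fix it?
Bug: WHERE can't reference COUNT(*); aggregates are computed after WHERE

Fix: GROUP BY name, then filter groups with HAVING COUNT(*) > 1

Corrected query:
SELECT name FROM employees GROUP BY name HAVING COUNT(*) > 1

Result:
name
----
Hank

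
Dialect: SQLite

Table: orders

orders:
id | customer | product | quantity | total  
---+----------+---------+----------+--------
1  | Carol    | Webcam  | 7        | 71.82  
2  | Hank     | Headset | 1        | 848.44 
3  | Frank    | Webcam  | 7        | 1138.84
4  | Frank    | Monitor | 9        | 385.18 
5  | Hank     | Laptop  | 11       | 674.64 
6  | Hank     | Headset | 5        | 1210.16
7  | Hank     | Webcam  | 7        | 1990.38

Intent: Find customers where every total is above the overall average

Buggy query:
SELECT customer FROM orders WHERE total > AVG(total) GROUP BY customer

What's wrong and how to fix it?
Bug: WHERE evaluates per row before aggregation, so AVG() is unavailable

Fix: Compute the overall average in a scalar subquery and compare each group's MIN against it in HAVING

Corrected query:
SELECT customer FROM orders GROUP BY customer HAVING MIN(total) > (SELECT AVG(total) FROM orders)

Result:
(no rows)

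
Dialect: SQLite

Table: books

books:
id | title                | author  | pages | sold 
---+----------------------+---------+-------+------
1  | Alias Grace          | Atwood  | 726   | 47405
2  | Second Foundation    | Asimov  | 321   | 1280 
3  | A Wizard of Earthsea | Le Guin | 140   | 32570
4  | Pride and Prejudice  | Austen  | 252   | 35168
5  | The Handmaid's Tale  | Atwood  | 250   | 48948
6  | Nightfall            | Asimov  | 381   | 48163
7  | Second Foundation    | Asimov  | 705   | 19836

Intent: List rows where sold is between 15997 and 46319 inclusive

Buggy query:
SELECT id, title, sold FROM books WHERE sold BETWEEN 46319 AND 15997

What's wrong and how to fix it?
Bug: The bounds are reversed; BETWEEN a AND b requires a <= b to match anything

Fix: Swap the bounds so the smaller value comes first

Corrected query:
SELECT id, title, sold FROM books WHERE sold BETWEEN 15997 AND 46319

Result:
id | title                | sold 
---+----------------------+------
3  | A Wizard of Earthsea | 32570
4  | Pride and Prejudice  | 35168
7  | Second Foundation    | 19836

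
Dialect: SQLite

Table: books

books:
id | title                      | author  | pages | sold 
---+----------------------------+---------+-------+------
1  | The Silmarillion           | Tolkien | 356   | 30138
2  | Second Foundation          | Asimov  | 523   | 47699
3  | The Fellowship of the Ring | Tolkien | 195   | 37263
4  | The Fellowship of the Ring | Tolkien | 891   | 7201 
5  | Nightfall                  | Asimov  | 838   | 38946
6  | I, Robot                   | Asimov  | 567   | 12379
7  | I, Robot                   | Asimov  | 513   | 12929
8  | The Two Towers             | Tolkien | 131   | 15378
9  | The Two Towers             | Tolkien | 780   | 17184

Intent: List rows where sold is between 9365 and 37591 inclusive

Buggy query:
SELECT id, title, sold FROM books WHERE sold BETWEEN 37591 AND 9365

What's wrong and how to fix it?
Bug: The bounds are reversed; BETWEEN a AND b requires a <= b to match anything

Fix: Write BETWEEN 9365 AND 37591

Corrected query:
SELECT id, title, sold FROM books WHERE sold BETWEEN 9365 AND 37591

Result:
id | title                      | sold 
---+----------------------------+------
1  | The Silmarillion           | 30138
3  | The Fellowship of the Ring | 37263
6  | I, Robot                   | 12379
7  | I, Robot                   | 12929
8  | The Two Towers             | 15378
9  | The Two Towers             | 17184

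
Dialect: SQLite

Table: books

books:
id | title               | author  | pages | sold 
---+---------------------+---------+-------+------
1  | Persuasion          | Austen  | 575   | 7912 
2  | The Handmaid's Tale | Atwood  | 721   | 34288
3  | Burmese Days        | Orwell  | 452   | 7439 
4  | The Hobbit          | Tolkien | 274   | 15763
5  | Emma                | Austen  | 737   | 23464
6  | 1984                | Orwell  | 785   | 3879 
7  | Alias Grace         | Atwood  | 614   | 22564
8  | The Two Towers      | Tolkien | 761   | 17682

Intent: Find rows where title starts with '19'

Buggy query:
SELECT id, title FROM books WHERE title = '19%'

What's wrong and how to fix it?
Bug: '=' compares the literal string including the % character; pattern matching needs LIKE

Fix: Replace '=' with LIKE so '19%' is treated as a pattern

Corrected query:
SELECT id, title FROM books WHERE title LIKE '19%'

Result:
id | title
---+------
6  | 1984 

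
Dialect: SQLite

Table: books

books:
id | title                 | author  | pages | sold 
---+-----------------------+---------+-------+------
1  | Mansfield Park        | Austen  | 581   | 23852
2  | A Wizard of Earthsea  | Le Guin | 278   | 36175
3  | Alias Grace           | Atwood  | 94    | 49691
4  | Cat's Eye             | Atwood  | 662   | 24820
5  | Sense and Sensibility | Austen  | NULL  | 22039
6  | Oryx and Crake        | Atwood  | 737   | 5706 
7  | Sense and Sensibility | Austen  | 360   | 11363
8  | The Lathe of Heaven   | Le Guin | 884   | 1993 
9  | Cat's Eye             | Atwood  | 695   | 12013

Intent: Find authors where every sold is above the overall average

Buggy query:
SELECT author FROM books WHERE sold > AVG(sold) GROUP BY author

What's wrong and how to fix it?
Bug: WHERE evaluates per row before aggregation, so AVG() is unavailable

Fix: Use a subquery for AVG and a HAVING MIN(...) filter so the condition holds for every row in the group

Corrected query:
SELECT author FROM books GROUP BY author HAVING MIN(sold) > (SELECT AVG(sold) FROM books)

Result:
(no rows)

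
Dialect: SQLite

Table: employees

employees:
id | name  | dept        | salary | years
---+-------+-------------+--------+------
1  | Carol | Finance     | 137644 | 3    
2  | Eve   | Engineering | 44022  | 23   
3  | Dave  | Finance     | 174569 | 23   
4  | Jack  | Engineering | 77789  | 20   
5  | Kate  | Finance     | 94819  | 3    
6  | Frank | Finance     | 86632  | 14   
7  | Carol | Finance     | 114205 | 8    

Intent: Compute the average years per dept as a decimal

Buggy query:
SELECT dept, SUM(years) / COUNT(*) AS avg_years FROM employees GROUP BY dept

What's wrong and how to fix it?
Bug: Both operands are integers, so '/' performs integer division and truncates

Fix: Cast one side to REAL so the division keeps the fractional part

Corrected query:
SELECT dept, SUM(years) * 1.0 / COUNT(*) AS avg_years FROM employees GROUP BY dept

Result:
dept        | avg_years
------------+----------
Engineering | 21.5     
Finance     | 10.2     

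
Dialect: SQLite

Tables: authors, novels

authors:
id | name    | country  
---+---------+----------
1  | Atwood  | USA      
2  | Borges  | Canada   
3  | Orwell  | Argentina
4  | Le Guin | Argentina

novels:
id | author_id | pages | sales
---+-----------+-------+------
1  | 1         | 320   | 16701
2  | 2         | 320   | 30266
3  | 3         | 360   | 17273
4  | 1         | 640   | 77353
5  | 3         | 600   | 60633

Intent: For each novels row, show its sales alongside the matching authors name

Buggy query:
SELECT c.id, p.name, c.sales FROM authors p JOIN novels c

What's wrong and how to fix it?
Bug: Missing join condition: each novels row is matched to all authors rows instead of just its own

Fix: Add ON c.author_id = p.id to the JOIN

Corrected query:
SELECT c.id, p.name, c.sales FROM authors p JOIN novels c ON c.author_id = p.id

Result:
id | name   | sales
---+--------+------
1  | Atwood | 16701
2  | Borges | 30266
3  | Orwell | 17273
4  | Atwood | 77353
5  | Orwell | 60633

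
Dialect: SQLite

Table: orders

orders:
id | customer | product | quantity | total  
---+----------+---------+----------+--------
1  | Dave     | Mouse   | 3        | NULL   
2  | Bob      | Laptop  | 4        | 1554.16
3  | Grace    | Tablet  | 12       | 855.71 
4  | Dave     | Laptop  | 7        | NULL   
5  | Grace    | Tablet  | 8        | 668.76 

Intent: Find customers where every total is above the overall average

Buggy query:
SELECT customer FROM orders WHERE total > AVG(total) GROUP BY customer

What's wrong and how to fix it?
Bug: AVG() is an aggregate; it can't sit directly in WHERE

Fix: Compute the overall average in a scalar subquery and compare each group's MIN against it in HAVING

Corrected query:
SELECT customer FROM orders GROUP BY customer HAVING MIN(total) > (SELECT AVG(total) FROM orders)

Result:
customer
--------
Bob     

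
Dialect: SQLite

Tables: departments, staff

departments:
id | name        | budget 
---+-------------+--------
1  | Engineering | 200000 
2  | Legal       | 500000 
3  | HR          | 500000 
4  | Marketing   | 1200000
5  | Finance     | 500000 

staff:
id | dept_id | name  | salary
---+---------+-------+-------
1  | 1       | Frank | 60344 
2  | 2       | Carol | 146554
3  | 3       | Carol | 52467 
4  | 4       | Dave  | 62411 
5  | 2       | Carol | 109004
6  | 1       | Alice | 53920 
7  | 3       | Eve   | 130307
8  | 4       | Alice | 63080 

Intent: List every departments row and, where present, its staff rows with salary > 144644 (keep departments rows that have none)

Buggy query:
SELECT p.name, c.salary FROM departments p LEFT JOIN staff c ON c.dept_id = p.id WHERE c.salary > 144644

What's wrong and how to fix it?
Bug: Filtering c.salary in WHERE discards the NULL rows produced by LEFT JOIN, turning it into an inner join

Fix: Put 'c.salary > 144644' in the JOIN's ON clause instead of WHERE

Corrected query:
SELECT p.name, c.salary FROM departments p LEFT JOIN staff c ON c.dept_id = p.id AND c.salary > 144644

Result:
name        | salary
------------+-------
Engineering | NULL  
Legal       | 146554
HR          | NULL  
Marketing   | NULL  
Finance     | NULL  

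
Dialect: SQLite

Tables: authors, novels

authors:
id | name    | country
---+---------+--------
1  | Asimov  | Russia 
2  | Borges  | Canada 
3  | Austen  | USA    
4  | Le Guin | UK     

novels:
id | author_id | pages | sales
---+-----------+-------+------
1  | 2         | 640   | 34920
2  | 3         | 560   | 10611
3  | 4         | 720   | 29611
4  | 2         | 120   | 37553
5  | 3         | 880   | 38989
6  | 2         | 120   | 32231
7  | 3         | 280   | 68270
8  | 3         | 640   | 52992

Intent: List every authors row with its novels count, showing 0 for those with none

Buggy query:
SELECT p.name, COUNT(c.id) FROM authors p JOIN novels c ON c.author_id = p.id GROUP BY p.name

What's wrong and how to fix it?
Bug: An inner join excludes parents with zero children

Fix: Use LEFT JOIN so parents without children still appear (COUNT(c.id) gives 0)

Corrected query:
SELECT p.name, COUNT(c.id) FROM authors p LEFT JOIN novels c ON c.author_id = p.id GROUP BY p.name

Result:
name    | COUNT(c.id)
--------+------------
Asimov  | 0          
Austen  | 4          
Borges  | 3          
Le Guin | 1          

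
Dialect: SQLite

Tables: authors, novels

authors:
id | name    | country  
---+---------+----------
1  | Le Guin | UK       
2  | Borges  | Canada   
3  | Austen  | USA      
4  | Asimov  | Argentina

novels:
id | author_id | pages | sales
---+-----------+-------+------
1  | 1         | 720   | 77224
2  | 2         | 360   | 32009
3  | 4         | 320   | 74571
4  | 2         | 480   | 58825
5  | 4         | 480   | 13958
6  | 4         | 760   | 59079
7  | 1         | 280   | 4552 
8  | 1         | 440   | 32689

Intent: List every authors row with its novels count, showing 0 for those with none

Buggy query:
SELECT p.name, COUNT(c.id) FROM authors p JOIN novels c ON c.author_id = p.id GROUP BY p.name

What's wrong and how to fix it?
Bug: INNER JOIN drops authors rows that have no matching novels rows

Fix: Switch to LEFT JOIN to retain unmatched parent rows

Corrected query:
SELECT p.name, COUNT(c.id) FROM authors p LEFT JOIN novels c ON c.author_id = p.id GROUP BY p.name

Result:
name    | COUNT(c.id)
--------+------------
Asimov  | 3          
Austen  | 0          
Borges  | 2          
Le Guin | 3          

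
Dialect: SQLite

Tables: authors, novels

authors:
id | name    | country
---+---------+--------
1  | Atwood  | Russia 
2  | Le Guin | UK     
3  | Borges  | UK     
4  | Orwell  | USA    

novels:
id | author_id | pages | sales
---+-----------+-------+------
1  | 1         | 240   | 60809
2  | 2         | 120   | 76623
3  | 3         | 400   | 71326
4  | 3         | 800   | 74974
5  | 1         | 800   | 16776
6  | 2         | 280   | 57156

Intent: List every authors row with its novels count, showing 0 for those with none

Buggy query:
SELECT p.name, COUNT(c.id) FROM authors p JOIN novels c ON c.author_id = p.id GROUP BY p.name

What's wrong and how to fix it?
Bug: INNER JOIN drops authors rows that have no matching novels rows

Fix: Use LEFT JOIN so parents without children still appear (COUNT(c.id) gives 0)

Corrected query:
SELECT p.name, COUNT(c.id) FROM authors p LEFT JOIN novels c ON c.author_id = p.id GROUP BY p.name

Result:
name    | COUNT(c.id)
--------+------------
Atwood  | 2          
Borges  | 2          
Le Guin | 2          
Orwell  | 0          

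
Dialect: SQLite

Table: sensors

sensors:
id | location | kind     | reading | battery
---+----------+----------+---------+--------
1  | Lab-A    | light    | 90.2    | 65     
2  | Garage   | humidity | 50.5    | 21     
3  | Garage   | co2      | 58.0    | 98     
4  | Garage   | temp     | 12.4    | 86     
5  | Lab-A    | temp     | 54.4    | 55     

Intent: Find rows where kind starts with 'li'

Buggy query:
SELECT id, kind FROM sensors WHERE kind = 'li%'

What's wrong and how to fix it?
Bug: Wildcards only work with LIKE; '=' treats '%' as a literal character

Fix: Use LIKE for wildcard pattern matching

Corrected query:
SELECT id, kind FROM sensors WHERE kind LIKE 'li%'

Result:
id | kind 
---+------
1  | light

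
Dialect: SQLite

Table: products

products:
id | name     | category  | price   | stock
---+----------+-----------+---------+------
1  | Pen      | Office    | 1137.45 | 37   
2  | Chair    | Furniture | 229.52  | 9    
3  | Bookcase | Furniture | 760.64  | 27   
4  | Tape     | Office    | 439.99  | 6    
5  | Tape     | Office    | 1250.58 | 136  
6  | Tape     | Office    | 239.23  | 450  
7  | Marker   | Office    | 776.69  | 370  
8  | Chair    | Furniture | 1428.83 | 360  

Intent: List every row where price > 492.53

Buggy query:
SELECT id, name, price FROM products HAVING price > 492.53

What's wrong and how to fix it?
Bug: This is a non-aggregate query (no GROUP BY, no aggregates), so in SQLite the HAVING clause is invalid here; a row-level condition belongs in WHERE

Fix: Replace HAVING with WHERE since the condition applies to individual rows

Corrected query:
SELECT id, name, price FROM products WHERE price > 492.53

Result:
id | name     | price  
---+----------+--------
1  | Pen      | 1137.45
3  | Bookcase | 760.64 
5  | Tape     | 1250.58
7  | Marker   | 776.69 
8  | Chair    | 1428.83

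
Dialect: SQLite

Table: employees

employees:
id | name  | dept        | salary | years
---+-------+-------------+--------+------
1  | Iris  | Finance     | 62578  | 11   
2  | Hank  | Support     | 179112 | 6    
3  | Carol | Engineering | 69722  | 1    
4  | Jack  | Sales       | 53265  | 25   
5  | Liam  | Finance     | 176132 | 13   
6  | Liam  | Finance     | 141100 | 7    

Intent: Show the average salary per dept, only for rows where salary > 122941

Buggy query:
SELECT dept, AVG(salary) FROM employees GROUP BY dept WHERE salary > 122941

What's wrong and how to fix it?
Bug: WHERE cannot follow GROUP BY

Fix: Place WHERE between FROM and GROUP BY

Corrected query:
SELECT dept, AVG(salary) FROM employees WHERE salary > 122941 GROUP BY dept

Result:
dept    | AVG(salary)
--------+------------
Finance | 158616     
Support | 179112     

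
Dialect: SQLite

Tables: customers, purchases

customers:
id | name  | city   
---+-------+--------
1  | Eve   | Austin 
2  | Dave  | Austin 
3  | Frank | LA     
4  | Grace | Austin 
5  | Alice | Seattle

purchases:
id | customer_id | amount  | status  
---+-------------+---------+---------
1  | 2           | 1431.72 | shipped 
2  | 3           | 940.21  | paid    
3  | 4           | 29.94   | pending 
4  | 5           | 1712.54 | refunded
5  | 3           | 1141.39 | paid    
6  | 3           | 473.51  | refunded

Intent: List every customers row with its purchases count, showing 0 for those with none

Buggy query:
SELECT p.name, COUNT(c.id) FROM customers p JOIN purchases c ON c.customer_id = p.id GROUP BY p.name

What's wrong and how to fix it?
Bug: INNER JOIN drops customers rows that have no matching purchases rows

Fix: Switch to LEFT JOIN to retain unmatched parent rows

Corrected query:
SELECT p.name, COUNT(c.id) FROM customers p LEFT JOIN purchases c ON c.customer_id = p.id GROUP BY p.name

Result:
name  | COUNT(c.id)
------+------------
Alice | 1          
Dave  | 1          
Eve   | 0          
Frank | 3          
Grace | 1          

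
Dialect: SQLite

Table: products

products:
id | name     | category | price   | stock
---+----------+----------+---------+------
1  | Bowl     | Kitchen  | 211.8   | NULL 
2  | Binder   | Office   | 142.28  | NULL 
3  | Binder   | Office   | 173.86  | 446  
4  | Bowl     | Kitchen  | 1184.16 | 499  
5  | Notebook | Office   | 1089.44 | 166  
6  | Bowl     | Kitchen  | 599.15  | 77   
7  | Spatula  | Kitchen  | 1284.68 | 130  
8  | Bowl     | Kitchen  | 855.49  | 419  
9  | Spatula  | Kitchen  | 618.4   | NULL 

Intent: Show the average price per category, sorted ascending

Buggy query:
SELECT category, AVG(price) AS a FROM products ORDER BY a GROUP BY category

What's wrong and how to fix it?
Bug: ORDER BY appears before GROUP BY; SQL clause order requires GROUP BY first

Fix: Reorder: SELECT … FROM … GROUP BY … ORDER BY …

Corrected query:
SELECT category, AVG(price) AS a FROM products GROUP BY category ORDER BY a

Result:
category | a         
---------+-----------
Office   | 468.526667
Kitchen  | 792.28    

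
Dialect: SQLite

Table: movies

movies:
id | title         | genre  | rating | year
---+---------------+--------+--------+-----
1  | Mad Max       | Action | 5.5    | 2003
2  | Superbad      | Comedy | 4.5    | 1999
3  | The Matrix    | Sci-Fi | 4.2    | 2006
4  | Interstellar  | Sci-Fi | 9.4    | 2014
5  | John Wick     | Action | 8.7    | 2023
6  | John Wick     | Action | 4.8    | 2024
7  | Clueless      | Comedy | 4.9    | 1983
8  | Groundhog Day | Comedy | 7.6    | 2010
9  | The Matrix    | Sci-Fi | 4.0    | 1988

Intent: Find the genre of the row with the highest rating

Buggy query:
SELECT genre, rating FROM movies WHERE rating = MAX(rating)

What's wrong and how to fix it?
Bug: WHERE is evaluated per row; an aggregate over the whole table isn't defined there

Fix: Wrap MAX in a scalar subquery so WHERE compares against a single value

Corrected query:
SELECT genre, rating FROM movies WHERE rating = (SELECT MAX(rating) FROM movies)

Result:
genre  | rating
-------+-------
Sci-Fi | 9.4   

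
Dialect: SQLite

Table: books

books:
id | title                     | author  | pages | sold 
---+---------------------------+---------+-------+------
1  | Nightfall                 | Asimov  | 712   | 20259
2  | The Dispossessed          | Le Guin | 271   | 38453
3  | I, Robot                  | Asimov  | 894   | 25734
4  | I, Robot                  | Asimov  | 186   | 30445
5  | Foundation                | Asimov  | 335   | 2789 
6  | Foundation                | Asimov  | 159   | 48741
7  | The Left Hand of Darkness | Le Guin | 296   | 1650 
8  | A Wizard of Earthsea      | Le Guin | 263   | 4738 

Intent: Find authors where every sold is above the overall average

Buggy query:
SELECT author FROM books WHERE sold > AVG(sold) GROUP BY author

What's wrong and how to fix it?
Bug: WHERE evaluates per row before aggregation, so AVG() is unavailable

Fix: Use a subquery for AVG and a HAVING MIN(...) filter so the condition holds for every row in the group

Corrected query:
SELECT author FROM books GROUP BY author HAVING MIN(sold) > (SELECT AVG(sold) FROM books)

Result:
(no rows)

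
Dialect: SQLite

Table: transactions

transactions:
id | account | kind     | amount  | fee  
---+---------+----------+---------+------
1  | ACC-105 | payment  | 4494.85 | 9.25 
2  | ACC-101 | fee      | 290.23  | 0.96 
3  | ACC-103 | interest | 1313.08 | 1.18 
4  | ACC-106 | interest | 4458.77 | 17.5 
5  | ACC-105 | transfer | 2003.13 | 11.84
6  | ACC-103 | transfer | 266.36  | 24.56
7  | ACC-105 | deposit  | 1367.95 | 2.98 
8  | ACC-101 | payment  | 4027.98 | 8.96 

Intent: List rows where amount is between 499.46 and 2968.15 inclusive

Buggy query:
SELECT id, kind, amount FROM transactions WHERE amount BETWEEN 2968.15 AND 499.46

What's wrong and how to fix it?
Bug: BETWEEN expects the lower bound first; with 2968.15 AND 499.46 the range is empty

Fix: Swap the bounds so the smaller value comes first

Corrected query:
SELECT id, kind, amount FROM transactions WHERE amount BETWEEN 499.46 AND 2968.15

Result:
id | kind     | amount 
---+----------+--------
3  | interest | 1313.08
5  | transfer | 2003.13
7  | deposit  | 1367.95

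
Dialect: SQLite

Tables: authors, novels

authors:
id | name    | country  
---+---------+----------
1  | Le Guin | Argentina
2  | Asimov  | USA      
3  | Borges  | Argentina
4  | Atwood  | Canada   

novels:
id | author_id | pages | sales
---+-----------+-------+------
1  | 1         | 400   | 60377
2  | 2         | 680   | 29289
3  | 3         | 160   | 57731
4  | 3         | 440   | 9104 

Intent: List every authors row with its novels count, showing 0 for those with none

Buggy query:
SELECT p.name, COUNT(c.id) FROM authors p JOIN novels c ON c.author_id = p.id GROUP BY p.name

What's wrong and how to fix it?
Bug: INNER JOIN drops authors rows that have no matching novels rows

Fix: Switch to LEFT JOIN to retain unmatched parent rows

Corrected query:
SELECT p.name, COUNT(c.id) FROM authors p LEFT JOIN novels c ON c.author_id = p.id GROUP BY p.name

Result:
name    | COUNT(c.id)
--------+------------
Asimov  | 1          
Atwood  | 0          
Borges  | 2          
Le Guin | 1          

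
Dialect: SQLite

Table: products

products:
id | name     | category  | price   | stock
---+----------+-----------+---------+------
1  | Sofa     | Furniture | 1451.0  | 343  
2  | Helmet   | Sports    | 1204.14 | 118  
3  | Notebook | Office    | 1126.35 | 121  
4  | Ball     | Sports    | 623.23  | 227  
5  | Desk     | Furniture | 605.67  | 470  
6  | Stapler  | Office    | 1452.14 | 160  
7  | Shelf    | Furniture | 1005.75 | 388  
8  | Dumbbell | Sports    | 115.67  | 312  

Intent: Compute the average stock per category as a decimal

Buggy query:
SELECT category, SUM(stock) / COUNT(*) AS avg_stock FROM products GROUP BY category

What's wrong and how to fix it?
Bug: SUM(stock) and COUNT(*) are both integers; the division truncates the fractional part

Fix: Cast one side to REAL so the division keeps the fractional part

Corrected query:
SELECT category, SUM(stock) * 1.0 / COUNT(*) AS avg_stock FROM products GROUP BY category

Result:
category  | avg_stock 
----------+-----------
Furniture | 400.333333
Office    | 140.5     
Sports    | 219       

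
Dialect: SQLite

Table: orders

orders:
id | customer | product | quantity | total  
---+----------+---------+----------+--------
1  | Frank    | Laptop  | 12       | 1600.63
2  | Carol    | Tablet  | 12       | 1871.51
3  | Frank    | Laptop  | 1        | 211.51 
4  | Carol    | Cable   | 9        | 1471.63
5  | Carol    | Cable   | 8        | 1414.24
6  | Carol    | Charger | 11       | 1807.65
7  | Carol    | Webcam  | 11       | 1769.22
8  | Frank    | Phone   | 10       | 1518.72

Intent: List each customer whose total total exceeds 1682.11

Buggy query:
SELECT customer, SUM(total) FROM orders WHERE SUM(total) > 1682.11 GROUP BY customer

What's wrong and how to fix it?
Bug: Aggregate functions cannot appear in a WHERE clause

Fix: Move the aggregate condition to a HAVING clause

Corrected query:
SELECT customer, SUM(total) FROM orders GROUP BY customer HAVING SUM(total) > 1682.11

Result:
customer | SUM(total)
---------+-----------
Carol    | 8334.25   
Frank    | 3330.86   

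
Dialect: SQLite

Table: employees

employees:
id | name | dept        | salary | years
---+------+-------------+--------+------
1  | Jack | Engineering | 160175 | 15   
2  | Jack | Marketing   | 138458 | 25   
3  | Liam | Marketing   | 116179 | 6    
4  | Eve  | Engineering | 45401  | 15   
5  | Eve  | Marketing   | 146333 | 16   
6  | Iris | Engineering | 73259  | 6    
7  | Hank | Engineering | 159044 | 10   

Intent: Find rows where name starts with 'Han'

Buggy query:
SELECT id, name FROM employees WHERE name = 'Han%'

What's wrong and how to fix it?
Bug: '=' compares the literal string including the % character; pattern matching needs LIKE

Fix: Use LIKE for wildcard pattern matching

Corrected query:
SELECT id, name FROM employees WHERE name LIKE 'Han%'

Result:
id | name
---+-----
7  | Hank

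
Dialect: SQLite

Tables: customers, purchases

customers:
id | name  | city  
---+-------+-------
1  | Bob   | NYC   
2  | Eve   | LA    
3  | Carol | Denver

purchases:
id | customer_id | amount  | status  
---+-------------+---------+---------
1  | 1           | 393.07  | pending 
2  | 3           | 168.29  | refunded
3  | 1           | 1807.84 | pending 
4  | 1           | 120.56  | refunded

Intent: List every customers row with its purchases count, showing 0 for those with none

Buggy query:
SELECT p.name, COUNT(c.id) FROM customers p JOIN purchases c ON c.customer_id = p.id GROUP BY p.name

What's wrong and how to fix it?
Bug: INNER JOIN drops customers rows that have no matching purchases rows

Fix: Switch to LEFT JOIN to retain unmatched parent rows

Corrected query:
SELECT p.name, COUNT(c.id) FROM customers p LEFT JOIN purchases c ON c.customer_id = p.id GROUP BY p.name

Result:
name  | COUNT(c.id)
------+------------
Bob   | 3          
Carol | 1          
Eve   | 0          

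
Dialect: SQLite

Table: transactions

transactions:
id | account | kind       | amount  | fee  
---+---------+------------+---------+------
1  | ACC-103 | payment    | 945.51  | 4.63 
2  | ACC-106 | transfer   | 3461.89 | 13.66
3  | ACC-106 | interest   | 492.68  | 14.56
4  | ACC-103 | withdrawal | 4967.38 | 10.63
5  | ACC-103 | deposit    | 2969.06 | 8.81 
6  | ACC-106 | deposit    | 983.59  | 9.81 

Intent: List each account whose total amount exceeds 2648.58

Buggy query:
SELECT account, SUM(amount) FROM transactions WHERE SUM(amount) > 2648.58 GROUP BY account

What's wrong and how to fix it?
Bug: WHERE runs before GROUP BY, so aggregates aren't available there

Fix: Use HAVING (which filters groups after aggregation) instead of WHERE

Corrected query:
SELECT account, SUM(amount) FROM transactions GROUP BY account HAVING SUM(amount) > 2648.58

Result:
account | SUM(amount)
--------+------------
ACC-103 | 8881.95    
ACC-106 | 4938.16    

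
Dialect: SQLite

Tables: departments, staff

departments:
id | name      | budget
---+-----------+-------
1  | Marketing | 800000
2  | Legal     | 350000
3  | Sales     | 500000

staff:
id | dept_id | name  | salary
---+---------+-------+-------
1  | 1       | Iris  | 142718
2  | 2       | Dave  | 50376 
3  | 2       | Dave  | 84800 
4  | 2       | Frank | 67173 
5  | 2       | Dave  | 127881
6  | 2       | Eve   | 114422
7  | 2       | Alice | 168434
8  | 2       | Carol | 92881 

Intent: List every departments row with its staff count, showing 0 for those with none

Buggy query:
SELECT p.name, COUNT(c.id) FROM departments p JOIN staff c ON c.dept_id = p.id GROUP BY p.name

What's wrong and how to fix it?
Bug: INNER JOIN drops departments rows that have no matching staff rows

Fix: Use LEFT JOIN so parents without children still appear (COUNT(c.id) gives 0)

Corrected query:
SELECT p.name, COUNT(c.id) FROM departments p LEFT JOIN staff c ON c.dept_id = p.id GROUP BY p.name

Result:
name      | COUNT(c.id)
----------+------------
Legal     | 7          
Marketing | 1          
Sales     | 0          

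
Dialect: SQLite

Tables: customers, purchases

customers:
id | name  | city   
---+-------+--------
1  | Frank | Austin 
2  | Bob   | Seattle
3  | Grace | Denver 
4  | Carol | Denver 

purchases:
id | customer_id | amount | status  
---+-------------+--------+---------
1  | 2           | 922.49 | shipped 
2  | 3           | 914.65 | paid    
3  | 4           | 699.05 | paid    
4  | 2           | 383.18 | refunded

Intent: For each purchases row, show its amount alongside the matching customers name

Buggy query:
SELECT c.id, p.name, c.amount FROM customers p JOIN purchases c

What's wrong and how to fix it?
Bug: Missing join condition: each purchases row is matched to all customers rows instead of just its own

Fix: Add ON c.customer_id = p.id to the JOIN

Corrected query:
SELECT c.id, p.name, c.amount FROM customers p JOIN purchases c ON c.customer_id = p.id

Result:
id | name  | amount
---+-------+-------
1  | Bob   | 922.49
2  | Grace | 914.65
3  | Carol | 699.05
4  | Bob   | 383.18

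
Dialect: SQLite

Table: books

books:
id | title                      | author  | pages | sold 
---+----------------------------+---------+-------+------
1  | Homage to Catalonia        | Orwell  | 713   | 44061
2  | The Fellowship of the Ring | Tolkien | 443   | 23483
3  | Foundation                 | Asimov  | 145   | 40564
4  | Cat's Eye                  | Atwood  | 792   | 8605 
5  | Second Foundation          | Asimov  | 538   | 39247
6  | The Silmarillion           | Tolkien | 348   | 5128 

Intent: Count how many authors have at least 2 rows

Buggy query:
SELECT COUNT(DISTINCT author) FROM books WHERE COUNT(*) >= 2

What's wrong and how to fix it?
Bug: COUNT(*) cannot appear in WHERE; the per-group count doesn't exist yet

Fix: Group first with HAVING COUNT(*) >= 2, then COUNT the resulting groups

Corrected query:
SELECT COUNT(*) FROM (SELECT author FROM books GROUP BY author HAVING COUNT(*) >= 2)

Result:
COUNT(*)
--------
2       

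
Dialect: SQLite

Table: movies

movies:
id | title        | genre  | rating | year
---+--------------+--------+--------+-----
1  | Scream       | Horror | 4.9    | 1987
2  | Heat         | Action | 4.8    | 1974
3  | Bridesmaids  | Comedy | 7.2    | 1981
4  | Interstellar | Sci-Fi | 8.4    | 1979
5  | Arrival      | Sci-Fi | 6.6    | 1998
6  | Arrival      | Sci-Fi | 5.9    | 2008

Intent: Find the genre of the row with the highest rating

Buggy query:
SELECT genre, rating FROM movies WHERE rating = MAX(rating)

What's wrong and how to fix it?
Bug: MAX(rating) is an aggregate and cannot be used directly in WHERE

Fix: Use a subquery: WHERE rating = (SELECT MAX(rating) FROM movies)

Corrected query:
SELECT genre, rating FROM movies WHERE rating = (SELECT MAX(rating) FROM movies)

Result:
genre  | rating
-------+-------
Sci-Fi | 8.4   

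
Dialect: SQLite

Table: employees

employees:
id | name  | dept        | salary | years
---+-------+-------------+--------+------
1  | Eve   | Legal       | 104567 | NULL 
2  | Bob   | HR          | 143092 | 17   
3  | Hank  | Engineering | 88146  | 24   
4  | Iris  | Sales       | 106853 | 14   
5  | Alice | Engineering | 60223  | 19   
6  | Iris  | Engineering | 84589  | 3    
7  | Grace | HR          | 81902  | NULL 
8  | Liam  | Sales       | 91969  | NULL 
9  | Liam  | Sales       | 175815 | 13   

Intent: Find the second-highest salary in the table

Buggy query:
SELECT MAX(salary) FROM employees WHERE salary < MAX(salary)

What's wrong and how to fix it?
Bug: MAX(salary) on the right of the comparison is an aggregate-in-WHERE error

Fix: Compute the overall MAX in a subquery, then take MAX of rows below it

Corrected query:
SELECT MAX(salary) FROM employees WHERE salary < (SELECT MAX(salary) FROM employees)

Result:
MAX(salary)
-----------
143092     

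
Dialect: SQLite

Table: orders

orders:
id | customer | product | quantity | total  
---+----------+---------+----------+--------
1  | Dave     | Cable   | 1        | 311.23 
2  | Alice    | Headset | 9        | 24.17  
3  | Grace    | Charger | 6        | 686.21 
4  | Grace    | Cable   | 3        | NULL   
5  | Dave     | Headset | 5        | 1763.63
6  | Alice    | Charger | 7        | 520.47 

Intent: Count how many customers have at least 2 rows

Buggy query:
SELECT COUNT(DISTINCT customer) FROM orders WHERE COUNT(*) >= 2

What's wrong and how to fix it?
Bug: COUNT(*) cannot appear in WHERE; the per-group count doesn't exist yet

Fix: Group first with HAVING COUNT(*) >= 2, then COUNT the resulting groups

Corrected query:
SELECT COUNT(*) FROM (SELECT customer FROM orders GROUP BY customer HAVING COUNT(*) >= 2)

Result:
COUNT(*)
--------
3       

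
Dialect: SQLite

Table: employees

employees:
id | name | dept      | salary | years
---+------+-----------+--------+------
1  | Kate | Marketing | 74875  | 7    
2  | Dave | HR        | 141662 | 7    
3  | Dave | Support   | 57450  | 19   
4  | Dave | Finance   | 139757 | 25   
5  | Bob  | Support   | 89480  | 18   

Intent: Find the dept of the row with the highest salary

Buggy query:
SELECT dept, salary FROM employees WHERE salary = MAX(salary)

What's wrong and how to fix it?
Bug: MAX(salary) is an aggregate and cannot be used directly in WHERE

Fix: Use a subquery: WHERE salary = (SELECT MAX(salary) FROM employees)

Corrected query:
SELECT dept, salary FROM employees WHERE salary = (SELECT MAX(salary) FROM employees)

Result:
dept | salary
-----+-------
HR   | 141662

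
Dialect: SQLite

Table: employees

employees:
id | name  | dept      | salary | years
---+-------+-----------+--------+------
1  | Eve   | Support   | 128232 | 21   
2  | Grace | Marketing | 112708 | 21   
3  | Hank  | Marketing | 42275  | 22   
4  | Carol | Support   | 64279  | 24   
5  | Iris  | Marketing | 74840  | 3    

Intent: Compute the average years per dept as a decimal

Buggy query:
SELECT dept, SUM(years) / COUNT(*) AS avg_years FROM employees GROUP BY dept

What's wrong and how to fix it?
Bug: SUM(years) and COUNT(*) are both integers; the division truncates the fractional part

Fix: Multiply by 1.0 (or CAST to REAL) to force floating-point division

Corrected query:
SELECT dept, SUM(years) * 1.0 / COUNT(*) AS avg_years FROM employees GROUP BY dept

Result:
dept      | avg_years
----------+----------
Marketing | 15.333333
Support   | 22.5     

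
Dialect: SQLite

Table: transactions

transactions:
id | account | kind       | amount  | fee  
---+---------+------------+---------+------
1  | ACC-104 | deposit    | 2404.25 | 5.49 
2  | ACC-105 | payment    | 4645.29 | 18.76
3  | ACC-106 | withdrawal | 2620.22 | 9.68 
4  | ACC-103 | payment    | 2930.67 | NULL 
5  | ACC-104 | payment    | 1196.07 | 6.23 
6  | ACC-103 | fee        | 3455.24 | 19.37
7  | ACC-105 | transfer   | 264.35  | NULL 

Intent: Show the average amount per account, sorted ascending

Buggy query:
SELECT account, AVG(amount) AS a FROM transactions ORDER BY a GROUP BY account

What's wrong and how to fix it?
Bug: ORDER BY appears before GROUP BY; SQL clause order requires GROUP BY first

Fix: Reorder: SELECT … FROM … GROUP BY … ORDER BY …

Corrected query:
SELECT account, AVG(amount) AS a FROM transactions GROUP BY account ORDER BY a

Result:
account | a       
--------+---------
ACC-104 | 1800.16 
ACC-105 | 2454.82 
ACC-106 | 2620.22 
ACC-103 | 3192.955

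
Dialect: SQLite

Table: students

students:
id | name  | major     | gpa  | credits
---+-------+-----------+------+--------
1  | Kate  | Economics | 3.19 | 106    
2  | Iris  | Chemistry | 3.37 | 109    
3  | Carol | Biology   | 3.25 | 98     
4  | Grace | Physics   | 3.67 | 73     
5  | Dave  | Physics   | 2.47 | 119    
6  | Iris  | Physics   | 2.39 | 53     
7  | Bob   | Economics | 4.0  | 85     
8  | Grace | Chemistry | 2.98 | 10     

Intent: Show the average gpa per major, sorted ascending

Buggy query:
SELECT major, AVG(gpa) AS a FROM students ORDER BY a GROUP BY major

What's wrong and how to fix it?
Bug: ORDER BY appears before GROUP BY; SQL clause order requires GROUP BY first

Fix: Move ORDER BY to the end, after GROUP BY

Corrected query:
SELECT major, AVG(gpa) AS a FROM students GROUP BY major ORDER BY a

Result:
major     | a       
----------+---------
Physics   | 2.843333
Chemistry | 3.175   
Biology   | 3.25    
Economics | 3.595   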